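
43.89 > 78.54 False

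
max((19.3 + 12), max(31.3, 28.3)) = 31.3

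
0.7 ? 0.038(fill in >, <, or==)>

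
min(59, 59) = 59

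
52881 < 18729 False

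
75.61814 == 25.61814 False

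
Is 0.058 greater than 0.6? No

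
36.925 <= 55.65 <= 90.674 True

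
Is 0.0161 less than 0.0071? No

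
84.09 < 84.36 True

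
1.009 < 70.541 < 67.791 False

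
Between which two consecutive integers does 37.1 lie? 37 and 38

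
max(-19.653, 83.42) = 83.42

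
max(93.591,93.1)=93.591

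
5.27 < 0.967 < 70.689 False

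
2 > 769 False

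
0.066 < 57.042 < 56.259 False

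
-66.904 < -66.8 True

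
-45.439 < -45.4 True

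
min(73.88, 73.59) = 73.59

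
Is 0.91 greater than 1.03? No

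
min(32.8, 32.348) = 32.348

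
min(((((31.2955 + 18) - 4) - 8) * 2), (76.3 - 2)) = 74.3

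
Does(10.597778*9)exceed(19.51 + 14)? Yes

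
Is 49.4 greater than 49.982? No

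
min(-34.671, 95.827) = -34.671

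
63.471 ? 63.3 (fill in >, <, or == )>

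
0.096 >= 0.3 False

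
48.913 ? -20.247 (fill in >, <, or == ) >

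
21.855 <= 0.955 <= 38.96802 False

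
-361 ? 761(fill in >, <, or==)<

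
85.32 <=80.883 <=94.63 False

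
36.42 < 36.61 True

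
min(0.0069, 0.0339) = 0.0069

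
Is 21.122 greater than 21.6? No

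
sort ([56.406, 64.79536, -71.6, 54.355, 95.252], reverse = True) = [95.252, 64.79536, 56.406, 54.355, -71.6]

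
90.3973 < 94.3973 True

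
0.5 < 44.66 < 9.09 False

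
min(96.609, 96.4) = 96.4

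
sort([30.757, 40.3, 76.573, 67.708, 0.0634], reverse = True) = [76.573, 67.708, 40.3, 30.757, 0.0634]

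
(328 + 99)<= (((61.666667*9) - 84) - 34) True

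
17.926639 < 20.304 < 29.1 True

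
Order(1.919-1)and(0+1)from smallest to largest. (1.919-1), (0+1)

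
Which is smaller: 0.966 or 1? 0.966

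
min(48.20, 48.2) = 48.20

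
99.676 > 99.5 True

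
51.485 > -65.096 True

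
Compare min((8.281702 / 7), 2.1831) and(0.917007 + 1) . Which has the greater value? (0.917007 + 1)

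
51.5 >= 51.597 False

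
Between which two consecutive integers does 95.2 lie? 95 and 96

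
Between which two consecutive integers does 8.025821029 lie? 8 and 9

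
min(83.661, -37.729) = -37.729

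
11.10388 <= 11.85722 True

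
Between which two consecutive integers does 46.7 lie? 46 and 47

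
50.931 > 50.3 True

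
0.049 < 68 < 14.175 False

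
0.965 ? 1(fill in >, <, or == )<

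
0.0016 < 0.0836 True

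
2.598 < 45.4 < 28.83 False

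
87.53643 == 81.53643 False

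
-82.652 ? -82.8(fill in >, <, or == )>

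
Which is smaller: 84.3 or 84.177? 84.177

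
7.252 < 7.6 True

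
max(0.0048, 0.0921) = 0.0921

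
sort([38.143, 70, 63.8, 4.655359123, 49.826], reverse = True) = [70, 63.8, 49.826, 38.143, 4.655359123]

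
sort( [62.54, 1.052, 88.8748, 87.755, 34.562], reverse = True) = [88.8748, 87.755, 62.54, 34.562, 1.052]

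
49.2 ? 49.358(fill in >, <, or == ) <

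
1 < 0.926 False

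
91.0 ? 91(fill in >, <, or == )==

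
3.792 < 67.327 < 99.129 True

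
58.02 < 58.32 True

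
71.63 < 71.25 False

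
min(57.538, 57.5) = 57.5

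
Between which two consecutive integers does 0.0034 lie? 0 and 1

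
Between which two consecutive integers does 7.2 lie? 7 and 8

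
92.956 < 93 True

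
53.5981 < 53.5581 False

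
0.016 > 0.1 False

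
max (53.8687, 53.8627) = 53.8687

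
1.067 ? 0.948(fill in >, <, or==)>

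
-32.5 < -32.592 False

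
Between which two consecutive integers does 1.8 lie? 1 and 2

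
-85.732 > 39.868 False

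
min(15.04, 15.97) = 15.04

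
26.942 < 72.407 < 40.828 False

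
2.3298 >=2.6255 False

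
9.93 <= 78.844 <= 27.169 False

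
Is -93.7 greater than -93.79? Yes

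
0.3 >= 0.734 False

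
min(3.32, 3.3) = 3.3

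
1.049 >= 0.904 True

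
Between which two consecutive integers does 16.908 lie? 16 and 17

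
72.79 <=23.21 False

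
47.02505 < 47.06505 True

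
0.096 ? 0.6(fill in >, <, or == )<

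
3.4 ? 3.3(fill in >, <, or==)>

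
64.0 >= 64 True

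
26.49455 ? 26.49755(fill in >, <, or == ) <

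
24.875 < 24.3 False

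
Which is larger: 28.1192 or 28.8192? 28.8192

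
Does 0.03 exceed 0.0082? Yes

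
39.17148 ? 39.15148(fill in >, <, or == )>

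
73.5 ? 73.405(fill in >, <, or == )>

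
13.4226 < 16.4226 True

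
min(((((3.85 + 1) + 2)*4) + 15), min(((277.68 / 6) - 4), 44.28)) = 42.28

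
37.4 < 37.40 False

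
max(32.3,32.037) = 32.3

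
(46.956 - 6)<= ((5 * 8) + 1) True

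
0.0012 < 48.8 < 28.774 False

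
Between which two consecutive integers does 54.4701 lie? 54 and 55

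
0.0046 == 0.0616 False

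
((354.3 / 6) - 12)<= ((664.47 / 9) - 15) True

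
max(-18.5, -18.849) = -18.5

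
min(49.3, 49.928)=49.3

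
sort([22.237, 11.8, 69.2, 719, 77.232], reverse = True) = [719, 77.232, 69.2, 22.237, 11.8]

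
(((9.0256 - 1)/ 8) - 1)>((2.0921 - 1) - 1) False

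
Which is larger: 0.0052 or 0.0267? 0.0267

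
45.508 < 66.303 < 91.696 True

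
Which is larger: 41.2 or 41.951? 41.951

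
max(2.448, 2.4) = 2.448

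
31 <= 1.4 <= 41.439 False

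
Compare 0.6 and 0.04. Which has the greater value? 0.6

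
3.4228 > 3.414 True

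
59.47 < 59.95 True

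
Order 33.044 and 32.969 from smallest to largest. 32.969, 33.044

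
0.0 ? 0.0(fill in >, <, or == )==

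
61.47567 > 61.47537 True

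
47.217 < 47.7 True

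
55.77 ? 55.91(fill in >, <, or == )<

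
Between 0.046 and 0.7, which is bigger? 0.7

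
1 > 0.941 True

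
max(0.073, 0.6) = 0.6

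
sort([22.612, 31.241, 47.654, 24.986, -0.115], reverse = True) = [47.654, 31.241, 24.986, 22.612, -0.115]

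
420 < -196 False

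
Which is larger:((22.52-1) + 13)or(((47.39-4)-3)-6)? ((22.52-1) + 13)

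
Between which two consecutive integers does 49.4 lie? 49 and 50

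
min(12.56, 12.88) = 12.56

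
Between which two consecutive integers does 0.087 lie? 0 and 1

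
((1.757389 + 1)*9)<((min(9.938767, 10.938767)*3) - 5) False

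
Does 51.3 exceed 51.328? No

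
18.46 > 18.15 True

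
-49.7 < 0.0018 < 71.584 True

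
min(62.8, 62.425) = 62.425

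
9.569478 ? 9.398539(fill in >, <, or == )>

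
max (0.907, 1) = 1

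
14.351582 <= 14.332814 False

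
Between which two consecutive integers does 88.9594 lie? 88 and 89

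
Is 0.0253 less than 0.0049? No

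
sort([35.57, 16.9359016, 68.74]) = [16.9359016, 35.57, 68.74]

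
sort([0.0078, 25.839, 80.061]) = [0.0078, 25.839, 80.061]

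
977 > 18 True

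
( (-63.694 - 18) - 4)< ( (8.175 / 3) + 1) True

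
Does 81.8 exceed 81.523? Yes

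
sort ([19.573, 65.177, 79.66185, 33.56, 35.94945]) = [19.573, 33.56, 35.94945, 65.177, 79.66185]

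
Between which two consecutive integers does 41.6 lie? 41 and 42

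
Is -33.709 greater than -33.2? No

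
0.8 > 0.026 True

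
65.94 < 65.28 False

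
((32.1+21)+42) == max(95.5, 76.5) False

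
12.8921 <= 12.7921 False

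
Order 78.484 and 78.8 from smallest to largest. 78.484, 78.8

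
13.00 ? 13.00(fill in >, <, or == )==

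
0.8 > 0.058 True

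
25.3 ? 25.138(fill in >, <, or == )>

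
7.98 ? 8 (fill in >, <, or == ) <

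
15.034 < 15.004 False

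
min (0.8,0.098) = 0.098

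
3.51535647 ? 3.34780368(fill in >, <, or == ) >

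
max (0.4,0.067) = 0.4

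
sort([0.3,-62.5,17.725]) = [-62.5,0.3,17.725]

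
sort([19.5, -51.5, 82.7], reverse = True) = [82.7, 19.5, -51.5]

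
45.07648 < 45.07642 False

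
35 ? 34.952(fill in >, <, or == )>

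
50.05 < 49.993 False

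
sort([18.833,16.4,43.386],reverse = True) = [43.386,18.833,16.4]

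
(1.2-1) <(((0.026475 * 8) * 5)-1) False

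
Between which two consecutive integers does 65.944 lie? 65 and 66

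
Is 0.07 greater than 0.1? No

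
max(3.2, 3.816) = 3.816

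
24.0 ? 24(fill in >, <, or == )==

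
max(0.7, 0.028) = 0.7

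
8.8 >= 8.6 True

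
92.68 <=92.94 True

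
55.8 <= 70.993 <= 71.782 True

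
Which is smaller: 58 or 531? 58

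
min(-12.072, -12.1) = -12.1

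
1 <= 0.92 False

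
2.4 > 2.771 False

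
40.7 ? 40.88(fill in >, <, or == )<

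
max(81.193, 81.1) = 81.193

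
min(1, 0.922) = 0.922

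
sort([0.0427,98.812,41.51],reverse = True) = [98.812,41.51,0.0427]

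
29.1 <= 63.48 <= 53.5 False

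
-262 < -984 False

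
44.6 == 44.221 False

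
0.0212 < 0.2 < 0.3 True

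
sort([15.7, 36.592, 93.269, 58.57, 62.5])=[15.7, 36.592, 58.57, 62.5, 93.269]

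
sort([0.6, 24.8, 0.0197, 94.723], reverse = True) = [94.723, 24.8, 0.6, 0.0197]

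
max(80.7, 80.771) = 80.771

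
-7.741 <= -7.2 True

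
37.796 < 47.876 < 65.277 True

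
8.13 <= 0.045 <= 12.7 False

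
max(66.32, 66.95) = 66.95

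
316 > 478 False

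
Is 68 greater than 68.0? No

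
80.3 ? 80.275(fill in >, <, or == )>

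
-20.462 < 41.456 True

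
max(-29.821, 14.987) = 14.987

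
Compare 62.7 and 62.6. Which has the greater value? 62.7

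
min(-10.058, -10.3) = -10.3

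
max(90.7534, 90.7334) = 90.7534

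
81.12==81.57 False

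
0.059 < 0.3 True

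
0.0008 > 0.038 False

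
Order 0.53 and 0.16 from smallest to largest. 0.16, 0.53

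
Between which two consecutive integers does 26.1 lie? 26 and 27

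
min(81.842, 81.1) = 81.1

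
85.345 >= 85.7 False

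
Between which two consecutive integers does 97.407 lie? 97 and 98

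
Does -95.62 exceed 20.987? No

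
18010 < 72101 True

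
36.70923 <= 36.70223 False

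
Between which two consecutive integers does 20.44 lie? 20 and 21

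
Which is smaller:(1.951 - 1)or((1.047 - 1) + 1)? (1.951 - 1)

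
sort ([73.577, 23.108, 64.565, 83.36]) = [23.108, 64.565, 73.577, 83.36]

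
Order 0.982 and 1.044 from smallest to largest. 0.982,1.044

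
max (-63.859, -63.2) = -63.2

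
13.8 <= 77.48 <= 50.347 False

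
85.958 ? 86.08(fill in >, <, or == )<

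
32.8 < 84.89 True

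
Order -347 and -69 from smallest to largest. -347, -69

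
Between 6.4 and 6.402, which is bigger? 6.402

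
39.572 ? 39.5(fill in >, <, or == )>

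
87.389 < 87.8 True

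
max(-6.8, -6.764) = -6.764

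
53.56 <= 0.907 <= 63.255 False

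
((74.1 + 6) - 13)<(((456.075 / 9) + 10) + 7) True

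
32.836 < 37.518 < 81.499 True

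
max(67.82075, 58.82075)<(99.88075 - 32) True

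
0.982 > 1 False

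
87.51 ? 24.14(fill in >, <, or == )>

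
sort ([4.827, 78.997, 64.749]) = [4.827, 64.749, 78.997]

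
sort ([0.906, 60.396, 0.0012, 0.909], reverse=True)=[60.396, 0.909, 0.906, 0.0012]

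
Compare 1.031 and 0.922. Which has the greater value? 1.031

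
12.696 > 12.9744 False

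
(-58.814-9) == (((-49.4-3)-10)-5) False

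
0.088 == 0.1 False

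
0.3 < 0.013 False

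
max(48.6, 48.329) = 48.6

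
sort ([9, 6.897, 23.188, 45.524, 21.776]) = [6.897, 9, 21.776, 23.188, 45.524]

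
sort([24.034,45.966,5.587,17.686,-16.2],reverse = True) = [45.966,24.034,17.686,5.587,-16.2]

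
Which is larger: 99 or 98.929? 99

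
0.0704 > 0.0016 True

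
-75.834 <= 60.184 True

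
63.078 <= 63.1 True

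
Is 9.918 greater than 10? No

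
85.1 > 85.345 False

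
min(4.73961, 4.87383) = 4.73961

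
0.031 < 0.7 True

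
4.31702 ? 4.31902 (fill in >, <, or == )<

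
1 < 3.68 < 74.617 True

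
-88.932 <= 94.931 True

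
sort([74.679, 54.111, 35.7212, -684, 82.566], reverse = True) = [82.566, 74.679, 54.111, 35.7212, -684]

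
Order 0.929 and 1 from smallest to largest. 0.929, 1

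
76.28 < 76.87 True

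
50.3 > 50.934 False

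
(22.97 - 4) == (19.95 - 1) False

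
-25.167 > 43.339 False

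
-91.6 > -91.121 False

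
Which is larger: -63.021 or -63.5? -63.021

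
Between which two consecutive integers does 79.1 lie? 79 and 80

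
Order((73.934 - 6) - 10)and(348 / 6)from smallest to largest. ((73.934 - 6) - 10), (348 / 6)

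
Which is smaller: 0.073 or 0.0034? 0.0034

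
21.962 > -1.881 True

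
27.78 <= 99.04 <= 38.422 False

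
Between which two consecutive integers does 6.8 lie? 6 and 7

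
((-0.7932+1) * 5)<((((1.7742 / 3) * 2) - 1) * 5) False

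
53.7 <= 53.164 False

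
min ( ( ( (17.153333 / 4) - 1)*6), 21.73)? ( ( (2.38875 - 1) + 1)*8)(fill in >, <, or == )>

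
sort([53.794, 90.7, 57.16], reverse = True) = [90.7, 57.16, 53.794]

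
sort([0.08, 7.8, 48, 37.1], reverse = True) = [48, 37.1, 7.8, 0.08]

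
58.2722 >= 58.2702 True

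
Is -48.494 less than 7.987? Yes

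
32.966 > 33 False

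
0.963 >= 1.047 False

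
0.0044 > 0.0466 False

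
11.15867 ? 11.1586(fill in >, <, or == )>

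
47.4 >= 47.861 False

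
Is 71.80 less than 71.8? No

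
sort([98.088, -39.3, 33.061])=[-39.3, 33.061, 98.088]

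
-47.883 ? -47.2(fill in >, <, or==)<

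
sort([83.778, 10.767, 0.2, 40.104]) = [0.2, 10.767, 40.104, 83.778]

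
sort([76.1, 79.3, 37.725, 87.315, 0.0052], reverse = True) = [87.315, 79.3, 76.1, 37.725, 0.0052]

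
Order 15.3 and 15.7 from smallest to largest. 15.3, 15.7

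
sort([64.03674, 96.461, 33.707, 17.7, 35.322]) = [17.7, 33.707, 35.322, 64.03674, 96.461]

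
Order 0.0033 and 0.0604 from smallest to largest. 0.0033, 0.0604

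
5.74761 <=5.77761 True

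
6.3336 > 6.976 False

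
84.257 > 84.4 False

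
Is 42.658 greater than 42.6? Yes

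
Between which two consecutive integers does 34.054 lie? 34 and 35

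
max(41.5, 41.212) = 41.5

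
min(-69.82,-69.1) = -69.82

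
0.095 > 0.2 False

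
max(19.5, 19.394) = 19.5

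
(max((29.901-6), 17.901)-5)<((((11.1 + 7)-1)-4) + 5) False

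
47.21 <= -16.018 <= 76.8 False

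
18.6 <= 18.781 True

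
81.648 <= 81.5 False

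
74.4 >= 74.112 True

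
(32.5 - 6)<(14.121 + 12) False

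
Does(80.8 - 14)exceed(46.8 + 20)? No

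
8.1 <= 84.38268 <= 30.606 False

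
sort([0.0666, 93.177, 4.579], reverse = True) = [93.177, 4.579, 0.0666]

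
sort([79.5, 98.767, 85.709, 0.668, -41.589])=[-41.589, 0.668, 79.5, 85.709, 98.767]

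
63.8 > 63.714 True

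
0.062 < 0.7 True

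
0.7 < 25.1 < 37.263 True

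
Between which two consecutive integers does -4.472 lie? -5 and -4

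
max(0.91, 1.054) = 1.054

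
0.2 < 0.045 False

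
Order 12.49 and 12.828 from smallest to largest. 12.49, 12.828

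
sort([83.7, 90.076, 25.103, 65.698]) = [25.103, 65.698, 83.7, 90.076]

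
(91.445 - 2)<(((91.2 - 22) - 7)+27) False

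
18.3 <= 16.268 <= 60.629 False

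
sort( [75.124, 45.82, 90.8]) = [45.82, 75.124, 90.8]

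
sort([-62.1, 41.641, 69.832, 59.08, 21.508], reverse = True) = [69.832, 59.08, 41.641, 21.508, -62.1]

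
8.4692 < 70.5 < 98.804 True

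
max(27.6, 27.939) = 27.939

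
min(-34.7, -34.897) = -34.897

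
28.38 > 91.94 False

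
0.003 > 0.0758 False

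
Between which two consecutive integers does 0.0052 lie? 0 and 1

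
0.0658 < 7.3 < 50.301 True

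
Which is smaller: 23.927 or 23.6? 23.6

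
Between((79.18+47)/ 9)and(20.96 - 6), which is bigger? (20.96 - 6)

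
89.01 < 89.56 True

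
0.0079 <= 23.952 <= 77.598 True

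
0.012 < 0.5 True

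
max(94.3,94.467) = 94.467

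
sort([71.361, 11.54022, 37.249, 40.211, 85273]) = [11.54022, 37.249, 40.211, 71.361, 85273]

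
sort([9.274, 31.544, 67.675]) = [9.274, 31.544, 67.675]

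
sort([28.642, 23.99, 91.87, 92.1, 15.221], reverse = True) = [92.1, 91.87, 28.642, 23.99, 15.221]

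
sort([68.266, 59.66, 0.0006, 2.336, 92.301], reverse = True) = [92.301, 68.266, 59.66, 2.336, 0.0006]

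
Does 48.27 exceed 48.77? No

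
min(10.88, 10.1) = 10.1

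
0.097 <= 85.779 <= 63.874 False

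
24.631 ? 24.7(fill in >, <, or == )<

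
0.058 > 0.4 False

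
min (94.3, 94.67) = 94.3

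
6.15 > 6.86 False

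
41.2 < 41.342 True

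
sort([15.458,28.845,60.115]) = [15.458,28.845,60.115]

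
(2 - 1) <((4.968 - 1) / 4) False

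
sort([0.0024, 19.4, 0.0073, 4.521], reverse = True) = [19.4, 4.521, 0.0073, 0.0024]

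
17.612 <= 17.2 False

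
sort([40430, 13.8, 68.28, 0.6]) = [0.6, 13.8, 68.28, 40430]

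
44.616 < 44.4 False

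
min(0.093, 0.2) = 0.093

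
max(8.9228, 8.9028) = 8.9228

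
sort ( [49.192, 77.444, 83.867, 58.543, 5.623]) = [5.623, 49.192, 58.543, 77.444, 83.867]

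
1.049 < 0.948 False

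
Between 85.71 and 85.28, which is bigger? 85.71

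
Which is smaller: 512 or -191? -191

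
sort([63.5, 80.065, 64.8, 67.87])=[63.5, 64.8, 67.87, 80.065]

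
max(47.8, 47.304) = 47.8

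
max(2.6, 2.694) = 2.694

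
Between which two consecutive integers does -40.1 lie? -41 and -40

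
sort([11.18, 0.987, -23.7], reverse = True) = [11.18, 0.987, -23.7]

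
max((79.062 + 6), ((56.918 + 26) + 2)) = 85.062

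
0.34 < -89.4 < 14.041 False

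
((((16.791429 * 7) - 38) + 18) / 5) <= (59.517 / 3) True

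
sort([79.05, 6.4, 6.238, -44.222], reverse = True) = [79.05, 6.4, 6.238, -44.222]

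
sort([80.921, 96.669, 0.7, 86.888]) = [0.7, 80.921, 86.888, 96.669]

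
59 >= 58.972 True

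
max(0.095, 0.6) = 0.6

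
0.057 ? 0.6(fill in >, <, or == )<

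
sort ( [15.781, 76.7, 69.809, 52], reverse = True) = [76.7, 69.809, 52, 15.781]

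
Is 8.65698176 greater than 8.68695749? No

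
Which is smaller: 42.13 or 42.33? 42.13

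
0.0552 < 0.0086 False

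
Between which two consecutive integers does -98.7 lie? -99 and -98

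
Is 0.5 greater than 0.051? Yes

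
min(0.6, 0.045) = 0.045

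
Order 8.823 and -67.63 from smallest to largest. -67.63, 8.823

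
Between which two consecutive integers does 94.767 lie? 94 and 95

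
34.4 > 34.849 False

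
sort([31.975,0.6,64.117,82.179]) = [0.6,31.975,64.117,82.179]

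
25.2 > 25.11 True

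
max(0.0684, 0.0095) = 0.0684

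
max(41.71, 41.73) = 41.73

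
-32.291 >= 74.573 False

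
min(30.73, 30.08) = 30.08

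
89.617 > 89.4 True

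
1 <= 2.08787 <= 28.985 True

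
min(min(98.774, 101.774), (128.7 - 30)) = 98.7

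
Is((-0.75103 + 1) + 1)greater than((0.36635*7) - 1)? No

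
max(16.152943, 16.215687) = 16.215687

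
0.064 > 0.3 False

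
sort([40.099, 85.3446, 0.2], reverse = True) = [85.3446, 40.099, 0.2]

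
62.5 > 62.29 True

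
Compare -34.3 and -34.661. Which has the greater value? -34.3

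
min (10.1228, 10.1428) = 10.1228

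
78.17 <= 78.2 True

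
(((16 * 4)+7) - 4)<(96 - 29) False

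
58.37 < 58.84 True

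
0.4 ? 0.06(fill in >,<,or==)>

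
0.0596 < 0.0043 False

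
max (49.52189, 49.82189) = 49.82189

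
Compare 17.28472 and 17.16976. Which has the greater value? 17.28472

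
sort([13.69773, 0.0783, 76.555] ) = [0.0783, 13.69773, 76.555]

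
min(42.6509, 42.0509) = 42.0509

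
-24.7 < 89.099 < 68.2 False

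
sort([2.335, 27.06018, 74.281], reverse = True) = [74.281, 27.06018, 2.335]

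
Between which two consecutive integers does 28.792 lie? 28 and 29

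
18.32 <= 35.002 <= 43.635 True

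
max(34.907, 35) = 35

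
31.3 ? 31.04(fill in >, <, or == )>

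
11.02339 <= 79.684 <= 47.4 False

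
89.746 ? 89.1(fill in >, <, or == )>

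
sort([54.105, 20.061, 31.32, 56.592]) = [20.061, 31.32, 54.105, 56.592]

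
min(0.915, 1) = 0.915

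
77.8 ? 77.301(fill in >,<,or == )>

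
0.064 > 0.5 False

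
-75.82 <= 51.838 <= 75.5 True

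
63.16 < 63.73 True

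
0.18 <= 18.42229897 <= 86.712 True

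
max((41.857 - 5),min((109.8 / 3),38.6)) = 36.857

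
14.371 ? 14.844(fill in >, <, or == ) <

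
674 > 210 True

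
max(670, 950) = 950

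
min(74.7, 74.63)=74.63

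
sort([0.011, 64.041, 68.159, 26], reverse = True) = [68.159, 64.041, 26, 0.011]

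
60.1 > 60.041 True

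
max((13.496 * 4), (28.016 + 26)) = 54.016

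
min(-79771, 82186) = -79771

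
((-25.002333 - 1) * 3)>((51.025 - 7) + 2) False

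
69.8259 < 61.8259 False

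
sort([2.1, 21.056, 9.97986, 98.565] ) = [2.1, 9.97986, 21.056, 98.565]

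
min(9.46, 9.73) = 9.46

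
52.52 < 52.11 False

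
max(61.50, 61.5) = 61.5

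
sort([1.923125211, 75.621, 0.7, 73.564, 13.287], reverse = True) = [75.621, 73.564, 13.287, 1.923125211, 0.7]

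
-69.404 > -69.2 False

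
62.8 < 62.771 False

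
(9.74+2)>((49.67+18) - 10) False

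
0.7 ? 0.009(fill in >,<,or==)>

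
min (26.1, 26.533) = 26.1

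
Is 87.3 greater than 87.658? No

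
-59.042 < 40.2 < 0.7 False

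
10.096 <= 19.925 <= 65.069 True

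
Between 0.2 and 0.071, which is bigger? 0.2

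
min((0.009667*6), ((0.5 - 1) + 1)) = 0.058002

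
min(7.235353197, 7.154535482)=7.154535482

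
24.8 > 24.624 True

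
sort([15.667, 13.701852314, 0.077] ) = [0.077, 13.701852314, 15.667]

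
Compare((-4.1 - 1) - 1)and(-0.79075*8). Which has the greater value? ((-4.1 - 1) - 1)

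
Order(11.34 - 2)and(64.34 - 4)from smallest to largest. (11.34 - 2), (64.34 - 4)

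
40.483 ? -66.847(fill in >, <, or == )>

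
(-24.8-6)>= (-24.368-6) False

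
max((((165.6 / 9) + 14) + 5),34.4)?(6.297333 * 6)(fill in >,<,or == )<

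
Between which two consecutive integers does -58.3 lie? -59 and -58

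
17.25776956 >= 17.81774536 False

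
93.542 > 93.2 True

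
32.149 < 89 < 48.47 False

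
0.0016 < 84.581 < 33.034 False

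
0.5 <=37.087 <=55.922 True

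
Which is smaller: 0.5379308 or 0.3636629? 0.3636629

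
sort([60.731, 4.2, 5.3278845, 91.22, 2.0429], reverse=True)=[91.22, 60.731, 5.3278845, 4.2, 2.0429]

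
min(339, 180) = 180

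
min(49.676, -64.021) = -64.021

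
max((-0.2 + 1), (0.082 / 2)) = 0.8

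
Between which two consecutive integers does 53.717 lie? 53 and 54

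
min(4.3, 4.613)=4.3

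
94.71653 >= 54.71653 True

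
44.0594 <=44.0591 False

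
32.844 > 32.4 True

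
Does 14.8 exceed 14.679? Yes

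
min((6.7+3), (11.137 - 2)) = 9.137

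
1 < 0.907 False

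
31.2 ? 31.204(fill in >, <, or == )<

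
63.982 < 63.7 False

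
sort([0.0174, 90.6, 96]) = [0.0174, 90.6, 96]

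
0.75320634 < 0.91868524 True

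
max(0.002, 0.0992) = 0.0992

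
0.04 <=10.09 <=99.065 True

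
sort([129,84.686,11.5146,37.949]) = [11.5146,37.949,84.686,129]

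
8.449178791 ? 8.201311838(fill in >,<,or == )>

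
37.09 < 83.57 True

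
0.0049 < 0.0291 True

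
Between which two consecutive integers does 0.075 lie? 0 and 1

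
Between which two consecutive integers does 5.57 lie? 5 and 6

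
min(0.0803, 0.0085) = 0.0085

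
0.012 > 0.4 False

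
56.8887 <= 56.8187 False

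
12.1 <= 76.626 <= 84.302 True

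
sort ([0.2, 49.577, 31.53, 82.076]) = [0.2, 31.53, 49.577, 82.076]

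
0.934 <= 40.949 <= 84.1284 True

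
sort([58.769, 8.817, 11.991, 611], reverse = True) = [611, 58.769, 11.991, 8.817]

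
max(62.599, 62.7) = 62.7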